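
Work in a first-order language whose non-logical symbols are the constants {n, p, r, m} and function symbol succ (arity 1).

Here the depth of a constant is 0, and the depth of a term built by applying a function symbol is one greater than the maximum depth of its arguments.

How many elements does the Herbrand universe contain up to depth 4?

Write N_k for the number of ground terms of depth ≤ k. A term of depth ≤ k is either a constant or a function symbol applied to arguments of depth ≤ k−1, so N_k = 4 + N_{k-1}.
N_0 = 4
N_1 = 4 + 4 = 8
N_2 = 4 + 8 = 12
N_3 = 4 + 12 = 16
N_4 = 4 + 16 = 20

20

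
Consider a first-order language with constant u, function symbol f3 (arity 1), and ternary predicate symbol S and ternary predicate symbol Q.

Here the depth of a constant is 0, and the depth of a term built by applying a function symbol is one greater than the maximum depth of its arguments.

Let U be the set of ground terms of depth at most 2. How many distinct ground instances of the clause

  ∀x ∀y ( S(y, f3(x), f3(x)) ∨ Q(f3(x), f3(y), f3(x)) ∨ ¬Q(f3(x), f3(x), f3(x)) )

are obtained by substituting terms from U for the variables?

9

Ground terms of depth ≤ 2:
  Let N_k count ground terms of depth at most k. Each non-constant term of depth ≤ k is some function symbol applied to depth-≤(k−1) arguments, giving N_k = 1 + N_{k-1}.
  N_0 = 1
  N_1 = 1 + 1 = 2
  N_2 = 1 + 2 = 3
So there are 3 ground terms available for substitution.
Each of x, y ranges independently over the available ground terms, and distinct assignments produce distinct instances.
Number of ground instances = 3^2 = 9.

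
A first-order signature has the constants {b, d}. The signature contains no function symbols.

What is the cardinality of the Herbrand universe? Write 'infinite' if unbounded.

There are no function symbols, so every ground term is one of the 2 constants.
The Herbrand universe is {b, d}, which is finite with 2 elements.

2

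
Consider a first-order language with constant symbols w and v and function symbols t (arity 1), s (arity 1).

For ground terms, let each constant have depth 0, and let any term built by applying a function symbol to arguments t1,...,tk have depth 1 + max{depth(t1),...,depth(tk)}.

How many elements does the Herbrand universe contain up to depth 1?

6

If N_k denotes the number of depth-≤k ground terms, the 2 constants give N_0 = 2, and each function symbol of arity r contributes N_{k-1}^r new terms at level k: N_k = 2 + N_{k-1} + N_{k-1}.
N_0 = 2
N_1 = 2 + 2 + 2 = 6
Explicitly: w, v, t(w), t(v), s(w), s(v).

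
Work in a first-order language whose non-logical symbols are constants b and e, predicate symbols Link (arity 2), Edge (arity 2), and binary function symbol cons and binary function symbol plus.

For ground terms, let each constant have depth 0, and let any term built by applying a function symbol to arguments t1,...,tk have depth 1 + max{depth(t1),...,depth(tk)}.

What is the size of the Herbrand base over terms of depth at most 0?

First count ground terms of depth ≤ 0.
Write N_k for the number of ground terms of depth ≤ k. A term of depth ≤ k is either a constant or a function symbol applied to arguments of depth ≤ k−1, so N_k = 2 + N_{k-1}^2 + N_{k-1}^2.
N_0 = 2
Explicitly: b, e.
So |H| = 2.
For each predicate symbol, the number of ground atoms is |H| raised to its arity; summing:
  Link: 2^2 = 4;  Edge: 2^2 = 4
Total ground atoms: 4 + 4 = 8.

8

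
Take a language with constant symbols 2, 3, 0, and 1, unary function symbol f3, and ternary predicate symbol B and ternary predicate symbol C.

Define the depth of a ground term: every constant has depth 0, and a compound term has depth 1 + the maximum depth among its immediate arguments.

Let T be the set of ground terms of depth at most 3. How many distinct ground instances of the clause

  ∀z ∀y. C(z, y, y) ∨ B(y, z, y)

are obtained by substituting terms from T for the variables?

Ground terms of depth ≤ 3:
  If N_k denotes the number of depth-≤k ground terms, the 4 constants give N_0 = 4, and each function symbol of arity r contributes N_{k-1}^r new terms at level k: N_k = 4 + N_{k-1}.
  N_0 = 4
  N_1 = 4 + 4 = 8
  N_2 = 4 + 8 = 12
  N_3 = 4 + 12 = 16
So there are 16 ground terms available for substitution.
The clause has 2 distinct variables (z, y), each appearing in the body. In the free term algebra distinct substitutions yield syntactically distinct ground instances.
Number of ground instances = 16^2 = 256.

256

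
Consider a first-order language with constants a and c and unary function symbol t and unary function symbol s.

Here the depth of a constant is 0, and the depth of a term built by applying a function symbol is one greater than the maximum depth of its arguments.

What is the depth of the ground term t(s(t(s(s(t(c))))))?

depth(t(c)) = 1 + depth(c) = 1 + 0 = 1
depth(s(t(c))) = 1 + depth(t(c)) = 1 + 1 = 2
depth(s(s(t(c)))) = 1 + depth(s(t(c))) = 1 + 2 = 3
depth(t(s(s(t(c))))) = 1 + depth(s(s(t(c)))) = 1 + 3 = 4
depth(s(t(s(s(t(c)))))) = 1 + depth(t(s(s(t(c))))) = 1 + 4 = 5
depth(t(s(t(s(s(t(c))))))) = 1 + depth(s(t(s(s(t(c)))))) = 1 + 5 = 6

6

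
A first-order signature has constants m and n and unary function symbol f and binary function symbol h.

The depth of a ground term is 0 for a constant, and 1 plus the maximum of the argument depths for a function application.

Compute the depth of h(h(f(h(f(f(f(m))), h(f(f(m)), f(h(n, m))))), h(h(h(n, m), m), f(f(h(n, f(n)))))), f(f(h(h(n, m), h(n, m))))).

depth(f(m)) = 1 + depth(m) = 1 + 0 = 1
depth(f(f(m))) = 1 + depth(f(m)) = 1 + 1 = 2
depth(f(f(f(m)))) = 1 + depth(f(f(m))) = 1 + 2 = 3
depth(h(n, m)) = 1 + max(0, 0) = 1
depth(f(h(n, m))) = 1 + depth(h(n, m)) = 1 + 1 = 2
depth(h(f(f(m)), f(h(n, m)))) = 1 + max(2, 2) = 3
depth(h(f(f(f(m))), h(f(f(m)), f(h(n, m))))) = 1 + max(3, 3) = 4
depth(f(h(f(f(f(m))), h(f(f(m)), f(h(n, m)))))) = 1 + depth(h(f(f(f(m))), h(f(f(m)), f(h(n, m))))) = 1 + 4 = 5
depth(h(h(n, m), m)) = 1 + max(1, 0) = 2
depth(f(n)) = 1 + depth(n) = 1 + 0 = 1
depth(h(n, f(n))) = 1 + max(0, 1) = 2
depth(f(h(n, f(n)))) = 1 + depth(h(n, f(n))) = 1 + 2 = 3
depth(f(f(h(n, f(n))))) = 1 + depth(f(h(n, f(n)))) = 1 + 3 = 4
depth(h(h(h(n, m), m), f(f(h(n, f(n)))))) = 1 + max(2, 4) = 5
depth(h(f(h(f(f(f(m))), h(f(f(m)), f(h(n, m))))), h(h(h(n, m), m), f(f(h(n, f(n))))))) = 1 + max(5, 5) = 6
depth(h(h(n, m), h(n, m))) = 1 + max(1, 1) = 2
depth(f(h(h(n, m), h(n, m)))) = 1 + depth(h(h(n, m), h(n, m))) = 1 + 2 = 3
depth(f(f(h(h(n, m), h(n, m))))) = 1 + depth(f(h(h(n, m), h(n, m)))) = 1 + 3 = 4
depth(h(h(f(h(f(f(f(m))), h(f(f(m)), f(h(n, m))))), h(h(h(n, m), m), f(f(h(n, f(n)))))), f(f(h(h(n, m), h(n, m)))))) = 1 + max(6, 4) = 7

7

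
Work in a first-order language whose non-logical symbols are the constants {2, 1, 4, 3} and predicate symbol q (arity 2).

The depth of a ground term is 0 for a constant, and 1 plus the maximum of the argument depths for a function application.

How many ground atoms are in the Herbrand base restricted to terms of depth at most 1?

First count ground terms of depth ≤ 1.
With no function symbols every ground term is a constant, so there are exactly 4 ground terms at every depth bound.
N_0 = 4
N_1 = 4
Explicitly: 2, 1, 4, 3.
So |H| = 4.
For each predicate symbol, the number of ground atoms is |H| raised to its arity; summing:
  q: 4^2 = 16
Total ground atoms: 16.

16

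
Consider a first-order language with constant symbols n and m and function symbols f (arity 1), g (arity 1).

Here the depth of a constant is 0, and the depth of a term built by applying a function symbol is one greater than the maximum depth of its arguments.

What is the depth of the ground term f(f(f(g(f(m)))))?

depth(f(m)) = 1 + depth(m) = 1 + 0 = 1
depth(g(f(m))) = 1 + depth(f(m)) = 1 + 1 = 2
depth(f(g(f(m)))) = 1 + depth(g(f(m))) = 1 + 2 = 3
depth(f(f(g(f(m))))) = 1 + depth(f(g(f(m)))) = 1 + 3 = 4
depth(f(f(f(g(f(m)))))) = 1 + depth(f(f(g(f(m))))) = 1 + 4 = 5

5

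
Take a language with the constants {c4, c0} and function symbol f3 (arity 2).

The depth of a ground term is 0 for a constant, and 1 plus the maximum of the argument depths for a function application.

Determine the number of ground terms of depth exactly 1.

4

Count level by level. With function symbols f3/2, the terms of depth ≤ k are the 2 constants together with each function applied to depth-≤(k−1) tuples, so N_k = 2 + N_{k-1}^2.
N_0 = 2
N_1 = 2 + 2^2 = 6
Terms of depth exactly 1: N_1 − N_0 = 6 − 2 = 4.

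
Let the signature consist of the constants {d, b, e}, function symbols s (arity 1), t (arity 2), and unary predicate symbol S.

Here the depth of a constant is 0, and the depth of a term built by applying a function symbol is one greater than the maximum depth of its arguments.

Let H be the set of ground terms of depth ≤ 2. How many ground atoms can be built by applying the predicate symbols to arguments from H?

First count ground terms of depth ≤ 2.
Count level by level. With function symbols s/1, t/2, the terms of depth ≤ k are the 3 constants together with each function applied to depth-≤(k−1) tuples, so N_k = 3 + N_{k-1} + N_{k-1}^2.
N_0 = 3
N_1 = 3 + 3 + 3^2 = 15
N_2 = 3 + 15 + 15^2 = 243
So |H| = 243.
A ground atom is a predicate applied to a tuple of terms from H, so the count is the sum over predicates of |H|^arity:
  S: 243
Total ground atoms: 243.

243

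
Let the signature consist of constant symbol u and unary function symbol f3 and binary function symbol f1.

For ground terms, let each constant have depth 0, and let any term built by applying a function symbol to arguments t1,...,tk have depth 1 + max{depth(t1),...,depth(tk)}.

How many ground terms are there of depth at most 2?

Let N_k count ground terms of depth at most k. Each non-constant term of depth ≤ k is some function symbol applied to depth-≤(k−1) arguments, giving N_k = 1 + N_{k-1} + N_{k-1}^2.
N_0 = 1
N_1 = 1 + 1 + 1^2 = 3
N_2 = 1 + 3 + 3^2 = 13

13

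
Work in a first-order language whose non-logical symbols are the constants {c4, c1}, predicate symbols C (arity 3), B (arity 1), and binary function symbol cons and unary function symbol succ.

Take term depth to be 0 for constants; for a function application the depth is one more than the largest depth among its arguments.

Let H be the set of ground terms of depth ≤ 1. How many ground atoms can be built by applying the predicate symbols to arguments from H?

First count ground terms of depth ≤ 1.
Count level by level. With function symbols cons/2, succ/1, the terms of depth ≤ k are the 2 constants together with each function applied to depth-≤(k−1) tuples, so N_k = 2 + N_{k-1}^2 + N_{k-1}.
N_0 = 2
N_1 = 2 + 2^2 + 2 = 8
So |H| = 8.
Ground atoms are formed by filling each argument slot of a predicate with a term from H, so an r-ary predicate gives |H|^r atoms:
  C: 8^3 = 512;  B: 8
Total ground atoms: 512 + 8 = 520.

520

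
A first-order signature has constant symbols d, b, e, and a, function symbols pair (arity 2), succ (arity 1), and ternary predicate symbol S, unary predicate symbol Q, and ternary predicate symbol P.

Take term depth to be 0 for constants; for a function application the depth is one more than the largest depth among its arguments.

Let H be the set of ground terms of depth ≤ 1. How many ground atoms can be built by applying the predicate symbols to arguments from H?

27672

First count ground terms of depth ≤ 1.
If N_k denotes the number of depth-≤k ground terms, the 4 constants give N_0 = 4, and each function symbol of arity r contributes N_{k-1}^r new terms at level k: N_k = 4 + N_{k-1}^2 + N_{k-1}.
N_0 = 4
N_1 = 4 + 4^2 + 4 = 24
So |H| = 24.
For each predicate symbol, the number of ground atoms is |H| raised to its arity; summing:
  S: 24^3 = 13824;  Q: 24;  P: 24^3 = 13824
Total ground atoms: 13824 + 24 + 13824 = 27672.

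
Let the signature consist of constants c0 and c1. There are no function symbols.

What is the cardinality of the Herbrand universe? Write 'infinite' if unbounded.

There are no function symbols, so every ground term is one of the 2 constants.
The Herbrand universe is {c0, c1}, which is finite with 2 elements.

2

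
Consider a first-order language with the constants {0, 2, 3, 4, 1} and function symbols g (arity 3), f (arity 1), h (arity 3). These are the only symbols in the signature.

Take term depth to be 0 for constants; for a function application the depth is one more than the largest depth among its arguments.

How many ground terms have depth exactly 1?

If N_k denotes the number of depth-≤k ground terms, the 5 constants give N_0 = 5, and each function symbol of arity r contributes N_{k-1}^r new terms at level k: N_k = 5 + N_{k-1}^3 + N_{k-1} + N_{k-1}^3.
N_0 = 5
N_1 = 5 + 5^3 + 5 + 5^3 = 260
Terms of depth exactly 1: N_1 − N_0 = 260 − 5 = 255.

255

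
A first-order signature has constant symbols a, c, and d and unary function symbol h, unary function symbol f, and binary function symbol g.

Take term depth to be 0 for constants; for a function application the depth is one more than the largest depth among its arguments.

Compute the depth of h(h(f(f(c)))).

depth(f(c)) = 1 + depth(c) = 1 + 0 = 1
depth(f(f(c))) = 1 + depth(f(c)) = 1 + 1 = 2
depth(h(f(f(c)))) = 1 + depth(f(f(c))) = 1 + 2 = 3
depth(h(h(f(f(c))))) = 1 + depth(h(f(f(c)))) = 1 + 3 = 4

4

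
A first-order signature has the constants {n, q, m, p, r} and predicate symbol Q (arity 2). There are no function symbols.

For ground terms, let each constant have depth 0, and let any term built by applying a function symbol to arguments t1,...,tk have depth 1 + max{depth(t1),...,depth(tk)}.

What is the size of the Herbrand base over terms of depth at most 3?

First count ground terms of depth ≤ 3.
With no function symbols every ground term is a constant, so there are exactly 5 ground terms at every depth bound.
N_0 = 5
N_1 = 5
N_2 = 5
N_3 = 5
So |H| = 5.
For each predicate symbol, the number of ground atoms is |H| raised to its arity; summing:
  Q: 5^2 = 25
Total ground atoms: 25.

25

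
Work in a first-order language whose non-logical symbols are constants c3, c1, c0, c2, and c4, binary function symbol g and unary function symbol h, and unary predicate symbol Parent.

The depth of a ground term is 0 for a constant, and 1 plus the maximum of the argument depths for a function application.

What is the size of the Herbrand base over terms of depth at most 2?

1265

First count ground terms of depth ≤ 2.
Let N_k count ground terms of depth at most k. Each non-constant term of depth ≤ k is some function symbol applied to depth-≤(k−1) arguments, giving N_k = 5 + N_{k-1}^2 + N_{k-1}.
N_0 = 5
N_1 = 5 + 5^2 + 5 = 35
N_2 = 5 + 35^2 + 35 = 1265
So |H| = 1265.
Each predicate of arity r yields |H|^r ground atoms (one per choice of an r-tuple from H):
  Parent: 1265
Total ground atoms: 1265.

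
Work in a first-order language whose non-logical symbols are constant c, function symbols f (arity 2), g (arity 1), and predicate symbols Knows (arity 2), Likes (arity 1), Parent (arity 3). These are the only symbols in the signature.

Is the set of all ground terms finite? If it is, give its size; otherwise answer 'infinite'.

The signature has at least one function symbol (f, arity 2) and at least one constant (c).
Iterating f gives infinitely many distinct ground terms: c, f(c, c), f(f(c, c), f(c, c)), ...
So the Herbrand universe is infinite.

infinite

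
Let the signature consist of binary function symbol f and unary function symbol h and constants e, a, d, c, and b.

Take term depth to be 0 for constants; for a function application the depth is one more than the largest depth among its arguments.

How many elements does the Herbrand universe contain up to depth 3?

Let N_k count ground terms of depth at most k. Each non-constant term of depth ≤ k is some function symbol applied to depth-≤(k−1) arguments, giving N_k = 5 + N_{k-1}^2 + N_{k-1}.
N_0 = 5
N_1 = 5 + 5^2 + 5 = 35
N_2 = 5 + 35^2 + 35 = 1265
N_3 = 5 + 1265^2 + 1265 = 1601495

1601495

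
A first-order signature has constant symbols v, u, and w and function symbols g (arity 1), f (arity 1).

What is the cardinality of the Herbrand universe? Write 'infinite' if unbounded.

infinite

The signature has at least one function symbol (g, arity 1) and at least one constant (v).
Iterating g gives infinitely many distinct ground terms: v, g(v), g(g(v)), ...
So the Herbrand universe is infinite.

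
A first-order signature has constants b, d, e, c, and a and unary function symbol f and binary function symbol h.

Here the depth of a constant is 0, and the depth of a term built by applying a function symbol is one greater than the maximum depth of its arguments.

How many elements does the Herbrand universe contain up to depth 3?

1601495

If N_k denotes the number of depth-≤k ground terms, the 5 constants give N_0 = 5, and each function symbol of arity r contributes N_{k-1}^r new terms at level k: N_k = 5 + N_{k-1} + N_{k-1}^2.
N_0 = 5
N_1 = 5 + 5 + 5^2 = 35
N_2 = 5 + 35 + 35^2 = 1265
N_3 = 5 + 1265 + 1265^2 = 1601495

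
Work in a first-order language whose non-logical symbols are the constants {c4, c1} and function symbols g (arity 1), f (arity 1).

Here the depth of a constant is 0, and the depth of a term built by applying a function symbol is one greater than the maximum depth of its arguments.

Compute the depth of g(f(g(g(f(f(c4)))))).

6

depth(f(c4)) = 1 + depth(c4) = 1 + 0 = 1
depth(f(f(c4))) = 1 + depth(f(c4)) = 1 + 1 = 2
depth(g(f(f(c4)))) = 1 + depth(f(f(c4))) = 1 + 2 = 3
depth(g(g(f(f(c4))))) = 1 + depth(g(f(f(c4)))) = 1 + 3 = 4
depth(f(g(g(f(f(c4)))))) = 1 + depth(g(g(f(f(c4))))) = 1 + 4 = 5
depth(g(f(g(g(f(f(c4))))))) = 1 + depth(f(g(g(f(f(c4)))))) = 1 + 5 = 6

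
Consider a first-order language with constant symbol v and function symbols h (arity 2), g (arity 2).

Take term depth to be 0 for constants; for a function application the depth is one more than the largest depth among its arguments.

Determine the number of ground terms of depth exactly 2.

Write N_k for the number of ground terms of depth ≤ k. A term of depth ≤ k is either a constant or a function symbol applied to arguments of depth ≤ k−1, so N_k = 1 + N_{k-1}^2 + N_{k-1}^2.
N_0 = 1
N_1 = 1 + 1^2 + 1^2 = 3
N_2 = 1 + 3^2 + 3^2 = 19
Terms of depth exactly 2: N_2 − N_1 = 19 − 3 = 16.

16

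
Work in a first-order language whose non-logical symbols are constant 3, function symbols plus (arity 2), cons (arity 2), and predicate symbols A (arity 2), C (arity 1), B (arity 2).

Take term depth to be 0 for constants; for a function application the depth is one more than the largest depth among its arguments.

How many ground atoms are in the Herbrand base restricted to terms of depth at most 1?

21

First count ground terms of depth ≤ 1.
Let N_k = |{terms of depth ≤ k}|. Then N_0 = 1 and N_k = 1 + N_{k-1}^2 + N_{k-1}^2 for k ≥ 1 (one summand per function symbol, arity giving the exponent).
N_0 = 1
N_1 = 1 + 1^2 + 1^2 = 3
Explicitly: 3, plus(3, 3), cons(3, 3).
So |H| = 3.
For each predicate symbol, the number of ground atoms is |H| raised to its arity; summing:
  A: 3^2 = 9;  C: 3;  B: 3^2 = 9
Total ground atoms: 9 + 3 + 9 = 21.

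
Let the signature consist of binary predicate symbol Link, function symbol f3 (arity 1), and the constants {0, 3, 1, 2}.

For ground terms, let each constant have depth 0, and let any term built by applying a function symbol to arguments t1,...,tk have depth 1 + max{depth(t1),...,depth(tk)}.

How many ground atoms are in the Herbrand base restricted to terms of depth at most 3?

256

First count ground terms of depth ≤ 3.
Count level by level. With function symbols f3/1, the terms of depth ≤ k are the 4 constants together with each function applied to depth-≤(k−1) tuples, so N_k = 4 + N_{k-1}.
N_0 = 4
N_1 = 4 + 4 = 8
N_2 = 4 + 8 = 12
N_3 = 4 + 12 = 16
So |H| = 16.
A ground atom is a predicate applied to a tuple of terms from H, so the count is the sum over predicates of |H|^arity:
  Link: 16^2 = 256
Total ground atoms: 256.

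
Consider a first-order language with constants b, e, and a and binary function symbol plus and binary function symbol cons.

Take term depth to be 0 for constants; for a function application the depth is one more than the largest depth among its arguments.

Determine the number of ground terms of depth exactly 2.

If N_k denotes the number of depth-≤k ground terms, the 3 constants give N_0 = 3, and each function symbol of arity r contributes N_{k-1}^r new terms at level k: N_k = 3 + N_{k-1}^2 + N_{k-1}^2.
N_0 = 3
N_1 = 3 + 3^2 + 3^2 = 21
N_2 = 3 + 21^2 + 21^2 = 885
Terms of depth exactly 2: N_2 − N_1 = 885 − 21 = 864.

864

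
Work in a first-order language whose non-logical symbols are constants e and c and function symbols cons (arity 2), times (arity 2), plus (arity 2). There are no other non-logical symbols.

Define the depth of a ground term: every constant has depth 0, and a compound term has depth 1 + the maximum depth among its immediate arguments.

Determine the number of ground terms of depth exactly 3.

1043712

Write N_k for the number of ground terms of depth ≤ k. A term of depth ≤ k is either a constant or a function symbol applied to arguments of depth ≤ k−1, so N_k = 2 + N_{k-1}^2 + N_{k-1}^2 + N_{k-1}^2.
N_0 = 2
N_1 = 2 + 2^2 + 2^2 + 2^2 = 14
N_2 = 2 + 14^2 + 14^2 + 14^2 = 590
N_3 = 2 + 590^2 + 590^2 + 590^2 = 1044302
Terms of depth exactly 3: N_3 − N_2 = 1044302 − 590 = 1043712.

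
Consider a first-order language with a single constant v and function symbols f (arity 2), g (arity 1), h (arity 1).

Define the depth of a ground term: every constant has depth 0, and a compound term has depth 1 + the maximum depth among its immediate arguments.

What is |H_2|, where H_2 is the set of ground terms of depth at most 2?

25

Write N_k for the number of ground terms of depth ≤ k. A term of depth ≤ k is either a constant or a function symbol applied to arguments of depth ≤ k−1, so N_k = 1 + N_{k-1}^2 + N_{k-1} + N_{k-1}.
N_0 = 1
N_1 = 1 + 1^2 + 1 + 1 = 4
N_2 = 1 + 4^2 + 4 + 4 = 25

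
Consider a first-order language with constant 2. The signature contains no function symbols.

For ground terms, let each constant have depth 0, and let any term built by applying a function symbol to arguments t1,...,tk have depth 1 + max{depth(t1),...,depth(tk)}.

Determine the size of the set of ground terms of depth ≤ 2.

With no function symbols every ground term is a constant, so there is exactly 1 ground term at every depth bound.
N_0 = 1
N_1 = 1
N_2 = 1

1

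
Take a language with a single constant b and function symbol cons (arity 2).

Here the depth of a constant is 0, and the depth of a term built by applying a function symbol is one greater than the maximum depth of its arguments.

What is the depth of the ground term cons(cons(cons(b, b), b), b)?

3

depth(cons(b, b)) = 1 + max(0, 0) = 1
depth(cons(cons(b, b), b)) = 1 + max(1, 0) = 2
depth(cons(cons(cons(b, b), b), b)) = 1 + max(2, 0) = 3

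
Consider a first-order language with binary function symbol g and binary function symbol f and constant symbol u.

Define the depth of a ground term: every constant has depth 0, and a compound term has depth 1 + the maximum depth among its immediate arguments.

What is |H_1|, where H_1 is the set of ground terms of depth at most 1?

Write N_k for the number of ground terms of depth ≤ k. A term of depth ≤ k is either a constant or a function symbol applied to arguments of depth ≤ k−1, so N_k = 1 + N_{k-1}^2 + N_{k-1}^2.
N_0 = 1
N_1 = 1 + 1^2 + 1^2 = 3
Explicitly: u, g(u, u), f(u, u).

3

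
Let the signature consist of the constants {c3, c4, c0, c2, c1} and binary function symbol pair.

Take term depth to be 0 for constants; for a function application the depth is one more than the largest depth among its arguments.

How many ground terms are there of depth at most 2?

905

If N_k denotes the number of depth-≤k ground terms, the 5 constants give N_0 = 5, and each function symbol of arity r contributes N_{k-1}^r new terms at level k: N_k = 5 + N_{k-1}^2.
N_0 = 5
N_1 = 5 + 5^2 = 30
N_2 = 5 + 30^2 = 905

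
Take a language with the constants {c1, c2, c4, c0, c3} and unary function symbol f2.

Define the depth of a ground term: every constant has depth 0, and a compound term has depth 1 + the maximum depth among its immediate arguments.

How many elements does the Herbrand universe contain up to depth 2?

Let N_k count ground terms of depth at most k. Each non-constant term of depth ≤ k is some function symbol applied to depth-≤(k−1) arguments, giving N_k = 5 + N_{k-1}.
N_0 = 5
N_1 = 5 + 5 = 10
N_2 = 5 + 10 = 15

15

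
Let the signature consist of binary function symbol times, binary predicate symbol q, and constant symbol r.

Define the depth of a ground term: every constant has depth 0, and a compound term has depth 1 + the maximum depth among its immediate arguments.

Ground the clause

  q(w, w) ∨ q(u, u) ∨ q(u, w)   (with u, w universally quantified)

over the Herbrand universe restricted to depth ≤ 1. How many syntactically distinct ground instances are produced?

Ground terms of depth ≤ 1:
  Let N_k = |{terms of depth ≤ k}|. Then N_0 = 1 and N_k = 1 + N_{k-1}^2 for k ≥ 1 (one summand per function symbol, arity giving the exponent).
  N_0 = 1
  N_1 = 1 + 1^2 = 2
So there are 2 ground terms available for substitution.
The body mentions every one of the 2 quantified variables; since ground terms form a free algebra, no two substitutions collapse to the same formula.
Number of ground instances = 2^2 = 4.

4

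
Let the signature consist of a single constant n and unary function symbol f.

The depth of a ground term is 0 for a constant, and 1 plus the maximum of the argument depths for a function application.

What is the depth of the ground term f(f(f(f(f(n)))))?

depth(f(n)) = 1 + depth(n) = 1 + 0 = 1
depth(f(f(n))) = 1 + depth(f(n)) = 1 + 1 = 2
depth(f(f(f(n)))) = 1 + depth(f(f(n))) = 1 + 2 = 3
depth(f(f(f(f(n))))) = 1 + depth(f(f(f(n)))) = 1 + 3 = 4
depth(f(f(f(f(f(n)))))) = 1 + depth(f(f(f(f(n))))) = 1 + 4 = 5

5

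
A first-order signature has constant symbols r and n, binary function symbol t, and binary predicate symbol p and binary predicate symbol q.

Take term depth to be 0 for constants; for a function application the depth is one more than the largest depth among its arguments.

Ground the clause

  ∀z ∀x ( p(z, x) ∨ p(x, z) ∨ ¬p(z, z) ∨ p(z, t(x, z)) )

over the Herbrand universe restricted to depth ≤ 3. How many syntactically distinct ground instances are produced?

2090916

Ground terms of depth ≤ 3:
  Write N_k for the number of ground terms of depth ≤ k. A term of depth ≤ k is either a constant or a function symbol applied to arguments of depth ≤ k−1, so N_k = 2 + N_{k-1}^2.
  N_0 = 2
  N_1 = 2 + 2^2 = 6
  N_2 = 2 + 6^2 = 38
  N_3 = 2 + 38^2 = 1446
So there are 1446 ground terms available for substitution.
Each of z, x ranges independently over the available ground terms, and distinct assignments produce distinct instances.
Number of ground instances = 1446^2 = 2090916.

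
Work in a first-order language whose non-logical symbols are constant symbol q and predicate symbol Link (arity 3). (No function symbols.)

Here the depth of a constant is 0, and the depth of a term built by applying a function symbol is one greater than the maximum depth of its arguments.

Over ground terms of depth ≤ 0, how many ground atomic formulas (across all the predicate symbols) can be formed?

First count ground terms of depth ≤ 0.
With no function symbols every ground term is a constant, so there is exactly 1 ground term at every depth bound.
N_0 = 1
Explicitly: q.
So |H| = 1.
A ground atom is a predicate applied to a tuple of terms from H, so the count is the sum over predicates of |H|^arity:
  Link: 1^3 = 1
Total ground atoms: 1.

1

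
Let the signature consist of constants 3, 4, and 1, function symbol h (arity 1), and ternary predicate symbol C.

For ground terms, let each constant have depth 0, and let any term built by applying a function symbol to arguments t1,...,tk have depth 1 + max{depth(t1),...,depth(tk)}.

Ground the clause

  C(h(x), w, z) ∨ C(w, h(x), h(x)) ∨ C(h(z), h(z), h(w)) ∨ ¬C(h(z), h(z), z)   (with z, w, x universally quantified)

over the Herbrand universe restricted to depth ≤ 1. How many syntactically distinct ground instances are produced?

216

Ground terms of depth ≤ 1:
  If N_k denotes the number of depth-≤k ground terms, the 3 constants give N_0 = 3, and each function symbol of arity r contributes N_{k-1}^r new terms at level k: N_k = 3 + N_{k-1}.
  N_0 = 3
  N_1 = 3 + 3 = 6
  Explicitly: 3, 4, 1, h(3), h(4), h(1).
So there are 6 ground terms available for substitution.
There are 3 variables to instantiate (z, w, x), each occurring in at least one literal, so different choices give different ground instances.
Number of ground instances = 6^3 = 216.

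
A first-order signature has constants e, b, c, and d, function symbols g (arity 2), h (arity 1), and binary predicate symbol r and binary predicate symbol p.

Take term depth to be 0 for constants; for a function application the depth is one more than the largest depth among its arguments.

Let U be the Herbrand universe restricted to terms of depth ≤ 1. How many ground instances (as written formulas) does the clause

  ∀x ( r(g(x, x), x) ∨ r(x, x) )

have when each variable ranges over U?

24

Ground terms of depth ≤ 1:
  Count level by level. With function symbols g/2, h/1, the terms of depth ≤ k are the 4 constants together with each function applied to depth-≤(k−1) tuples, so N_k = 4 + N_{k-1}^2 + N_{k-1}.
  N_0 = 4
  N_1 = 4 + 4^2 + 4 = 24
So there are 24 ground terms available for substitution.
The variable x ranges independently over the available ground terms, and distinct assignments produce distinct instances.
Number of ground instances = 24.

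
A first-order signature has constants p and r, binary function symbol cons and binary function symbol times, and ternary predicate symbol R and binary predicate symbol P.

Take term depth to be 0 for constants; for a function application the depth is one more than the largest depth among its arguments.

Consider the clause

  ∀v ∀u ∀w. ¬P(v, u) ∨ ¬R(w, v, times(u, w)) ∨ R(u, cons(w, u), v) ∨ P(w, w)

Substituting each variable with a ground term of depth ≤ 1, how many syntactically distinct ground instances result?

1000

Ground terms of depth ≤ 1:
  If N_k denotes the number of depth-≤k ground terms, the 2 constants give N_0 = 2, and each function symbol of arity r contributes N_{k-1}^r new terms at level k: N_k = 2 + N_{k-1}^2 + N_{k-1}^2.
  N_0 = 2
  N_1 = 2 + 2^2 + 2^2 = 10
  Explicitly: p, r, cons(p, p), cons(p, r), cons(r, p), cons(r, r), times(p, p), times(p, r), times(r, p), times(r, r).
So there are 10 ground terms available for substitution.
The clause has 3 distinct variables (v, u, w), each appearing in the body. In the free term algebra distinct substitutions yield syntactically distinct ground instances.
Number of ground instances = 10^3 = 1000.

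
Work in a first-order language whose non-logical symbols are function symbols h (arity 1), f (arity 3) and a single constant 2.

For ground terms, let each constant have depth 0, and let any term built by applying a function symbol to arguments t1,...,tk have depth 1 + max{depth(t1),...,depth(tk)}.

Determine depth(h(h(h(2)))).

3

depth(h(2)) = 1 + depth(2) = 1 + 0 = 1
depth(h(h(2))) = 1 + depth(h(2)) = 1 + 1 = 2
depth(h(h(h(2)))) = 1 + depth(h(h(2))) = 1 + 2 = 3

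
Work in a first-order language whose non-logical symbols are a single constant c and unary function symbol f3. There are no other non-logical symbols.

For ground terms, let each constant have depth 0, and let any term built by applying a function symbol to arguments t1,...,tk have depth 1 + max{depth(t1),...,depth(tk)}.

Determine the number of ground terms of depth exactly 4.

Let N_k = |{terms of depth ≤ k}|. Then N_0 = 1 and N_k = 1 + N_{k-1} for k ≥ 1 (one summand per function symbol, arity giving the exponent).
N_0 = 1
N_1 = 1 + 1 = 2
N_2 = 1 + 2 = 3
N_3 = 1 + 3 = 4
N_4 = 1 + 4 = 5
Terms of depth exactly 4: N_4 − N_3 = 5 − 4 = 1.

1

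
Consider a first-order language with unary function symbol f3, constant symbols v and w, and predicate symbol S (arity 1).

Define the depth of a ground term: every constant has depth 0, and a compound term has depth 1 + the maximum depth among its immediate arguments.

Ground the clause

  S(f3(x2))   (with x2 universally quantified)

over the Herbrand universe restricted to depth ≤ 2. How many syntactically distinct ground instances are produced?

6

Ground terms of depth ≤ 2:
  Let N_k = |{terms of depth ≤ k}|. Then N_0 = 2 and N_k = 2 + N_{k-1} for k ≥ 1 (one summand per function symbol, arity giving the exponent).
  N_0 = 2
  N_1 = 2 + 2 = 4
  N_2 = 2 + 4 = 6
So there are 6 ground terms available for substitution.
The variable x2 ranges independently over the available ground terms, and distinct assignments produce distinct instances.
Number of ground instances = 6.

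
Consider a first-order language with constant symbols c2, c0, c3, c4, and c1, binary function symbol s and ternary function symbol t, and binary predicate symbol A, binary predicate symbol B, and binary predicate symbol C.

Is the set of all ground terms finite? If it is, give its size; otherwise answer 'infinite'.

The signature has at least one function symbol (s, arity 2) and at least one constant (c2).
Iterating s gives infinitely many distinct ground terms: c2, s(c2, c2), s(s(c2, c2), s(c2, c2)), ...
So the Herbrand universe is infinite.

infinite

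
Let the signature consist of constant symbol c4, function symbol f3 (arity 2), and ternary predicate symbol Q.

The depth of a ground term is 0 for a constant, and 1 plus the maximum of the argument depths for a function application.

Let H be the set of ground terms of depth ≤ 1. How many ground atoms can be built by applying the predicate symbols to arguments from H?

8

First count ground terms of depth ≤ 1.
Let N_k = |{terms of depth ≤ k}|. Then N_0 = 1 and N_k = 1 + N_{k-1}^2 for k ≥ 1 (one summand per function symbol, arity giving the exponent).
N_0 = 1
N_1 = 1 + 1^2 = 2
Explicitly: c4, f3(c4, c4).
So |H| = 2.
Ground atoms are formed by filling each argument slot of a predicate with a term from H, so an r-ary predicate gives |H|^r atoms:
  Q: 2^3 = 8
Total ground atoms: 8.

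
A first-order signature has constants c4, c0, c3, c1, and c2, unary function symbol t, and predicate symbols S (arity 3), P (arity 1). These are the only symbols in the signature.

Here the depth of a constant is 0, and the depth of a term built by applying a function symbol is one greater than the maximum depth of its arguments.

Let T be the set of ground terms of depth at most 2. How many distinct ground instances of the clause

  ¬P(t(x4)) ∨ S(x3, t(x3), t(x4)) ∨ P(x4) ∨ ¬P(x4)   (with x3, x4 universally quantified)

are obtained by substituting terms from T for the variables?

225

Ground terms of depth ≤ 2:
  If N_k denotes the number of depth-≤k ground terms, the 5 constants give N_0 = 5, and each function symbol of arity r contributes N_{k-1}^r new terms at level k: N_k = 5 + N_{k-1}.
  N_0 = 5
  N_1 = 5 + 5 = 10
  N_2 = 5 + 10 = 15
So there are 15 ground terms available for substitution.
The clause has 2 distinct variables (x3, x4), each appearing in the body. In the free term algebra distinct substitutions yield syntactically distinct ground instances.
Number of ground instances = 15^2 = 225.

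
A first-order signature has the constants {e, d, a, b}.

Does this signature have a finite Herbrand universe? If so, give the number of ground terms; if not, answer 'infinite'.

4

There are no function symbols, so every ground term is one of the 4 constants.
The Herbrand universe is {e, d, a, b}, which is finite with 4 elements.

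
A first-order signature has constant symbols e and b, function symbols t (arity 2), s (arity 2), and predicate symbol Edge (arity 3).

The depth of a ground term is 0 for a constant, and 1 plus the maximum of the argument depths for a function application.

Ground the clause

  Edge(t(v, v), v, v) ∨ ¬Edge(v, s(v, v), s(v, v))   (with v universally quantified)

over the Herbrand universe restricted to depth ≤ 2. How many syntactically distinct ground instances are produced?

Ground terms of depth ≤ 2:
  Let N_k = |{terms of depth ≤ k}|. Then N_0 = 2 and N_k = 2 + N_{k-1}^2 + N_{k-1}^2 for k ≥ 1 (one summand per function symbol, arity giving the exponent).
  N_0 = 2
  N_1 = 2 + 2^2 + 2^2 = 10
  N_2 = 2 + 10^2 + 10^2 = 202
So there are 202 ground terms available for substitution.
The clause has 1 distinct variable (v), which appears in the body. In the free term algebra distinct substitutions yield syntactically distinct ground instances.
Number of ground instances = 202.

202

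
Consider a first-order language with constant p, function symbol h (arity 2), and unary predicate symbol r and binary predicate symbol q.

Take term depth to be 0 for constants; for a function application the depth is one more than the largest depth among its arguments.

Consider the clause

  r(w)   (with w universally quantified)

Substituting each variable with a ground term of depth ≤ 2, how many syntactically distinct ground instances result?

Ground terms of depth ≤ 2:
  Write N_k for the number of ground terms of depth ≤ k. A term of depth ≤ k is either a constant or a function symbol applied to arguments of depth ≤ k−1, so N_k = 1 + N_{k-1}^2.
  N_0 = 1
  N_1 = 1 + 1^2 = 2
  N_2 = 1 + 2^2 = 5
So there are 5 ground terms available for substitution.
There is 1 variable to instantiate (w),  occurring in at least one literal, so different choices give different ground instances.
Number of ground instances = 5.

5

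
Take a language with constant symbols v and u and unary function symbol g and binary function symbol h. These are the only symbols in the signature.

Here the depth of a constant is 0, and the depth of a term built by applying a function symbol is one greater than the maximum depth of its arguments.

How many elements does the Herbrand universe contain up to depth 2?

Let N_k = |{terms of depth ≤ k}|. Then N_0 = 2 and N_k = 2 + N_{k-1} + N_{k-1}^2 for k ≥ 1 (one summand per function symbol, arity giving the exponent).
N_0 = 2
N_1 = 2 + 2 + 2^2 = 8
N_2 = 2 + 8 + 8^2 = 74

74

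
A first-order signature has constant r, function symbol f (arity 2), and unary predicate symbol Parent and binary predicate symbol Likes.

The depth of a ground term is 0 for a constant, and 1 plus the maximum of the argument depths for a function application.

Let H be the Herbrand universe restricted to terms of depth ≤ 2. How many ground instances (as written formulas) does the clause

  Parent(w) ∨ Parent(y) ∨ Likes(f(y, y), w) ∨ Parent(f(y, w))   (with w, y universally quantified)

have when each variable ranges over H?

Ground terms of depth ≤ 2:
  Write N_k for the number of ground terms of depth ≤ k. A term of depth ≤ k is either a constant or a function symbol applied to arguments of depth ≤ k−1, so N_k = 1 + N_{k-1}^2.
  N_0 = 1
  N_1 = 1 + 1^2 = 2
  N_2 = 1 + 2^2 = 5
  Explicitly: r, f(r, r), f(r, f(r, r)), f(f(r, r), r), f(f(r, r), f(r, r)).
So there are 5 ground terms available for substitution.
There are 2 variables to instantiate (w, y), each occurring in at least one literal, so different choices give different ground instances.
Number of ground instances = 5^2 = 25.

25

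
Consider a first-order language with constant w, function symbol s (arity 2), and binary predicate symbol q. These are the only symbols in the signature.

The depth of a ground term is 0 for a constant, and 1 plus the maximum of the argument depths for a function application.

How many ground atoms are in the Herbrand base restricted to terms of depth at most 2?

First count ground terms of depth ≤ 2.
Let N_k count ground terms of depth at most k. Each non-constant term of depth ≤ k is some function symbol applied to depth-≤(k−1) arguments, giving N_k = 1 + N_{k-1}^2.
N_0 = 1
N_1 = 1 + 1^2 = 2
N_2 = 1 + 2^2 = 5
So |H| = 5.
Ground atoms are formed by filling each argument slot of a predicate with a term from H, so an r-ary predicate gives |H|^r atoms:
  q: 5^2 = 25
Total ground atoms: 25.

25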